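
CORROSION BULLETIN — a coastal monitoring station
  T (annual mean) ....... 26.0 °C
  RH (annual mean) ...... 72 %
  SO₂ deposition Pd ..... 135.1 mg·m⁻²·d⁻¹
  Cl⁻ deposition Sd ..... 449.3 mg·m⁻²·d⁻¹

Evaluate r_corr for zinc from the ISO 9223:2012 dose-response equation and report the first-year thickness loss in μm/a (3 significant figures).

r_corr = 10.2 μm/a

zinc: f(T) = -0.071·(T−10) [T>10 °C] = -1.1360
  SO₂ term: 0.0129·135.1^0.44·exp(0.046·72-1.1360) = 0.9842
  Cl⁻ term: 0.0175·449.3^0.57·exp(0.008·72+0.085·26.0) = 9.224
  r_corr = 0.9842 + 9.224 = 10.21 μm/a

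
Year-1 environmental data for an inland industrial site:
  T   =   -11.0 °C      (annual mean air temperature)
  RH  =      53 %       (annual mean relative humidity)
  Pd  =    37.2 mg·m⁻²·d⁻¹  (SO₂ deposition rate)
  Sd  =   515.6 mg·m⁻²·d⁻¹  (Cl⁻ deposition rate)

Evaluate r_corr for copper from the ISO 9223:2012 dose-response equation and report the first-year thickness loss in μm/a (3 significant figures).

copper: T≤10 °C ⇒ hinge +0.126·(-11.0−10) = -2.6460
  Pd branch = 0.0053·Pd^0.26·e^(0.059·RH+f) = 0.02195 μm/a
  Cl⁻ term: 0.01025·515.6^0.27·exp(0.036·53+0.049·-11.0) = 0.2176
  sum: 0.02195 + 0.2176 → r_corr = 0.2395 μm/a

r_corr = 0.240 μm/a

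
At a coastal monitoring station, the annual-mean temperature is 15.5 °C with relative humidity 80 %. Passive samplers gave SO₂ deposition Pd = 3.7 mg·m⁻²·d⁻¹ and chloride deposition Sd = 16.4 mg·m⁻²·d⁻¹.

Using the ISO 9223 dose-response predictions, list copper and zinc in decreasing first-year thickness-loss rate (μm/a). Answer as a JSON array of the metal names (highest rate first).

copper: temperature factor f = -0.080·(5.5) = -0.4400
  Pd branch = 0.0053·Pd^0.26·e^(0.059·RH+f) = 0.538 μm/a
  Cl⁻ term: 0.01025·16.4^0.27·exp(0.036·80+0.049·15.5) = 0.8305
  sum: 0.538 + 0.8305 → r_corr = 1.369 μm/a
zinc: temperature factor f = -0.071·(5.5) = -0.3905
  Pd branch = 0.0129·Pd^0.44·e^(0.046·RH+f) = 0.6155 μm/a
  Sd branch = 0.0175·Sd^0.57·e^(0.008·RH+0.085·T) = 0.6104 μm/a
  r_corr = 0.6155 + 0.6104 = 1.226 μm/a
Ordering by μm/a: copper (1.37) > zinc (1.23)

["copper", "zinc"]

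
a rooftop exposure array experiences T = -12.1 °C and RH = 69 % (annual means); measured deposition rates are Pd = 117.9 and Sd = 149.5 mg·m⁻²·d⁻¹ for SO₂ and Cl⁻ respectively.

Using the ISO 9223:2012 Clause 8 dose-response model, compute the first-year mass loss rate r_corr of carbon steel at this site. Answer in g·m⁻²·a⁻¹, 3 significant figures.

carbon steel: temperature factor f = +0.150·(-22.1) = -3.3150
  Pd branch = 1.77·Pd^0.52·e^(0.02·RH+f) = 3.054 μm/a
  Cl⁻ term: 0.102·149.5^0.62·exp(0.033·69+0.04·-12.1) = 13.66
  r_corr = 3.054 + 13.66 = 16.72 μm/a
Convert to mass loss: 16.72 μm/a × 7.85 g/cm³ = 131.2 g·m⁻²·a⁻¹

r_corr = 131 g·m⁻²·a⁻¹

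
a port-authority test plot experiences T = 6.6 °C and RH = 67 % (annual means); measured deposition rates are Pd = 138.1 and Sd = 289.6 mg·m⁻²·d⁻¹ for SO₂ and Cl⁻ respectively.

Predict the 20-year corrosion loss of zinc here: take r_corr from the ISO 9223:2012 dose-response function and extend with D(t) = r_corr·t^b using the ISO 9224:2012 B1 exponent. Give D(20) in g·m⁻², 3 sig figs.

zinc: f(T) = +0.038·(T−10) [T≤10 °C] = -0.1292
  sulphur-dioxide contribution → 2.161 μm/a
  chloride contribution → 1.326 μm/a
  total first-year rate 3.487 μm/a
Power-law: D(20) = r_corr · 20^0.813
  D(20) = 3.487 × 20^0.813 = 3.487 × 11.42 = 39.83 μm
  Mass loss = 39.83 μm × 7.14 g/cm³ = 284.4 g·m⁻²

D(20) = 284 g·m⁻²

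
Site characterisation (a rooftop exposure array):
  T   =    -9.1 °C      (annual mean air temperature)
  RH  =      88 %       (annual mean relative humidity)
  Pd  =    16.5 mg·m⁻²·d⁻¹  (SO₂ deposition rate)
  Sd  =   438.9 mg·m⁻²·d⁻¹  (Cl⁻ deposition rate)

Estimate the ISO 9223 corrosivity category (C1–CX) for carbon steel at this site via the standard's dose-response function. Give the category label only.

C4

carbon steel: f(T) = +0.150·(T−10) [T≤10 °C] = -2.8650
  SO₂ term: 1.77·16.5^0.52·exp(0.02·88-2.8650) = 2.519
  Cl⁻ term: 0.102·438.9^0.62·exp(0.033·88+0.04·-9.1) = 56.23
  r_corr = 2.519 + 56.23 = 58.75 μm/a
58.7 μm/a falls in (50, 80] for carbon steel → category C4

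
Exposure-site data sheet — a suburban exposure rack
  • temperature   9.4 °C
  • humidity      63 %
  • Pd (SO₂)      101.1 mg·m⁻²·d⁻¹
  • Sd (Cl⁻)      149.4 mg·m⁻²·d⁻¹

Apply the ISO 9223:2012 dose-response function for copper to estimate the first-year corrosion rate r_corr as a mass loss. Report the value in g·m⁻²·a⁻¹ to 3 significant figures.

r_corr = 11.4 g·m⁻²·a⁻¹

copper: f(T) = +0.126·(T−10) [T≤10 °C] = -0.0756
  SO₂ term: 0.0053·101.1^0.26·exp(0.059·63-0.0756) = 0.6714
  Cl⁻ term: 0.01025·149.4^0.27·exp(0.036·63+0.049·9.4) = 0.6065
  sum: 0.6714 + 0.6065 → r_corr = 1.278 μm/a
Convert to mass loss: 1.278 μm/a × 8.96 g/cm³ = 11.45 g·m⁻²·a⁻¹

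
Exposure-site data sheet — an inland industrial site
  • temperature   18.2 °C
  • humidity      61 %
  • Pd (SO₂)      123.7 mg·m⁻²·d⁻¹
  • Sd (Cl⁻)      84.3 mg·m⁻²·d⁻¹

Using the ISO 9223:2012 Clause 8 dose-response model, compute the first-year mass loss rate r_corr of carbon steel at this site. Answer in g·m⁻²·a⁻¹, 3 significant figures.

carbon steel: T>10 °C ⇒ hinge -0.054·(18.2−10) = -0.4428
  SO₂ term: 1.77·123.7^0.52·exp(0.02·61-0.4428) = 47.16
  Sd branch = 0.102·Sd^0.62·e^(0.033·RH+0.04·T) = 24.72 μm/a
  r_corr = 47.16 + 24.72 = 71.87 μm/a
Convert to mass loss: 71.87 μm/a × 7.85 g/cm³ = 564.2 g·m⁻²·a⁻¹

r_corr = 564 g·m⁻²·a⁻¹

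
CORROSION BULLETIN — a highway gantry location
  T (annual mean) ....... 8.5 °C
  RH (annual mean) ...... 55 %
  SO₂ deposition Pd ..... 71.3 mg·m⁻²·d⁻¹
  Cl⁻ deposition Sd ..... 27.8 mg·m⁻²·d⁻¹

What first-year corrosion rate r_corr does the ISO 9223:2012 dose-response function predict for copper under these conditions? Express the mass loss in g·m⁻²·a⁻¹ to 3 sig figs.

copper: temperature factor f = +0.126·(-1.5) = -0.1890
  SO₂ term: 0.0053·71.3^0.26·exp(0.059·55-0.1890) = 0.3414
  Cl⁻ term: 0.01025·27.8^0.27·exp(0.036·55+0.049·8.5) = 0.2763
  r_corr = 0.3414 + 0.2763 = 0.6177 μm/a
Convert to mass loss: 0.6177 μm/a × 8.96 g/cm³ = 5.535 g·m⁻²·a⁻¹

r_corr = 5.53 g·m⁻²·a⁻¹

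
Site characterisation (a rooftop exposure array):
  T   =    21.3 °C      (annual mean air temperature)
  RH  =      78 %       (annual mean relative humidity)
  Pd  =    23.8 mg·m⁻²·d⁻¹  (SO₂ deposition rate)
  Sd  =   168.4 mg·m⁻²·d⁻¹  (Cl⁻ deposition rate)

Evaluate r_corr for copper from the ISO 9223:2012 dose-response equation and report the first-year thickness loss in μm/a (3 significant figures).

r_corr = 2.41 μm/a

copper: T>10 °C ⇒ hinge -0.080·(21.3−10) = -0.9040
  sulphur-dioxide contribution → 0.4878 μm/a
  chloride contribution → 1.926 μm/a
  ⇒ r_corr(copper) = 2.414 μm/a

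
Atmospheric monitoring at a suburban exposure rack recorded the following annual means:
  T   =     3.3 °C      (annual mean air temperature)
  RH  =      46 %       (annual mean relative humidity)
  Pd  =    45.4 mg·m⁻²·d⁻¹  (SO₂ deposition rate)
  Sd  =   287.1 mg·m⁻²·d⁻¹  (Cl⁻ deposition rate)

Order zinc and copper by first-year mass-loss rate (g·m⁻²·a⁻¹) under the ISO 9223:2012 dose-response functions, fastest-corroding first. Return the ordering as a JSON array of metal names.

["zinc", "copper"]

zinc: temperature factor f = +0.038·(-6.7) = -0.2546
  sulphur-dioxide contribution → 0.4447 μm/a
  chloride contribution → 0.8429 μm/a
  total first-year rate 1.288 μm/a
  mass loss = 1.288 μm/a × 7.14 g/cm³ = 9.193 g·m⁻²·a⁻¹
copper: f(T) = +0.126·(T−10) [T≤10 °C] = -0.8442
  sulphur-dioxide contribution → 0.09272 μm/a
  chloride contribution → 0.2909 μm/a
  total first-year rate 0.3837 μm/a
  mass loss = 0.3837 μm/a × 8.96 g/cm³ = 3.438 g·m⁻²·a⁻¹
Ordering by g·m⁻²·a⁻¹: zinc (9.19) > copper (3.44)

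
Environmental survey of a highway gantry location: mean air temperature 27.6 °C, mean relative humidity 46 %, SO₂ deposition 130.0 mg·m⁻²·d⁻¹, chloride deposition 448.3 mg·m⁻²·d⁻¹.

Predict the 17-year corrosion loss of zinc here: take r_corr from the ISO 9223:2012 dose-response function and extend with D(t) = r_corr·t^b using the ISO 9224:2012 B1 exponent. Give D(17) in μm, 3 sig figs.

zinc: f(T) = -0.071·(T−10) [T>10 °C] = -1.2496
  Pd branch = 0.0129·Pd^0.44·e^(0.046·RH+f) = 0.2612 μm/a
  Sd branch = 0.0175·Sd^0.57·e^(0.008·RH+0.085·T) = 8.572 μm/a
  r_corr = 0.2612 + 8.572 = 8.834 μm/a
Long-term exponent b (ISO 9224 Table 2, B1) = 0.813
  D(17) = 8.834 × 17^0.813 = 8.834 × 10.01 = 88.41 μm

D(17) = 88.4 μm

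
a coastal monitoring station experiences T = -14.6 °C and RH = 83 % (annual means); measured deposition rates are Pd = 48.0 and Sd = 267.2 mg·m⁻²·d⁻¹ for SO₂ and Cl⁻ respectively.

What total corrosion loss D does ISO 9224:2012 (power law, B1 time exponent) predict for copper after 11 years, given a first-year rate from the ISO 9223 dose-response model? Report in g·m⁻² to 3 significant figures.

copper: temperature factor f = +0.126·(-24.6) = -3.0996
  Pd branch = 0.0053·Pd^0.26·e^(0.059·RH+f) = 0.0875 μm/a
  Cl⁻ term: 0.01025·267.2^0.27·exp(0.036·83+0.049·-14.6) = 0.4497
  r_corr = 0.0875 + 0.4497 = 0.5372 μm/a
Power-law: D(11) = r_corr · 11^0.667
  D(11) = 0.5372 × 11^0.667 = 0.5372 × 4.95 = 2.659 μm
  Mass loss = 2.659 μm × 8.96 g/cm³ = 23.83 g·m⁻²

D(11) = 23.8 g·m⁻²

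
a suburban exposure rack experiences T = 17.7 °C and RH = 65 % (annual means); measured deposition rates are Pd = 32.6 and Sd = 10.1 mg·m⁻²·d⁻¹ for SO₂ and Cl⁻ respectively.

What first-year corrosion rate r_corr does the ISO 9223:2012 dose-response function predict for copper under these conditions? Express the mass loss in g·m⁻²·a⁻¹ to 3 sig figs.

r_corr = 7.18 g·m⁻²·a⁻¹

copper: f(T) = -0.080·(T−10) [T>10 °C] = -0.6160
  SO₂ term: 0.0053·32.6^0.26·exp(0.059·65-0.6160) = 0.3279
  Sd branch = 0.01025·Sd^0.27·e^(0.036·RH+0.049·T) = 0.4729 μm/a
  r_corr = 0.3279 + 0.4729 = 0.8008 μm/a
Convert to mass loss: 0.8008 μm/a × 8.96 g/cm³ = 7.175 g·m⁻²·a⁻¹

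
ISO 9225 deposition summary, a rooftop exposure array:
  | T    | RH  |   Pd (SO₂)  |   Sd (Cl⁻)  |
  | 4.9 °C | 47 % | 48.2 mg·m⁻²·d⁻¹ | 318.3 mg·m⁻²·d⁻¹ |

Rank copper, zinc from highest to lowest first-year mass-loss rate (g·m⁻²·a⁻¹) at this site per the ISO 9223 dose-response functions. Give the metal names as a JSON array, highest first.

["zinc", "copper"]

copper: temperature factor f = +0.126·(-5.1) = -0.6426
  Pd branch = 0.0053·Pd^0.26·e^(0.059·RH+f) = 0.1222 μm/a
  Sd branch = 0.01025·Sd^0.27·e^(0.036·RH+0.049·T) = 0.3354 μm/a
  r_corr = 0.1222 + 0.3354 = 0.4576 μm/a
  mass loss = 0.4576 μm/a × 8.96 g/cm³ = 4.1 g·m⁻²·a⁻¹
zinc: f(T) = +0.038·(T−10) [T≤10 °C] = -0.1938
  SO₂ term: 0.0129·48.2^0.44·exp(0.046·47-0.1938) = 0.5081
  Cl⁻ term: 0.0175·318.3^0.57·exp(0.008·47+0.085·4.9) = 1.032
  r_corr = 0.5081 + 1.032 = 1.54 μm/a
  mass loss = 1.54 μm/a × 7.14 g/cm³ = 11 g·m⁻²·a⁻¹
Ordering by g·m⁻²·a⁻¹: zinc (11) > copper (4.1)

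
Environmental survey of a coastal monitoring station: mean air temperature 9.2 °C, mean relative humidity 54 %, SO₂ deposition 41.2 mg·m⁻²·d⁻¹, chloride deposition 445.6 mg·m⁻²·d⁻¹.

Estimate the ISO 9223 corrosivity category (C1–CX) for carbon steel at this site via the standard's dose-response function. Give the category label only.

carbon steel: T≤10 °C ⇒ hinge +0.150·(9.2−10) = -0.1200
  SO₂ term: 1.77·41.2^0.52·exp(0.02·54-0.1200) = 31.96
  Cl⁻ term: 0.102·445.6^0.62·exp(0.033·54+0.04·9.2) = 38.43
  sum: 31.96 + 38.43 → r_corr = 70.39 μm/a
ISO 9223 Table 2 (carbon steel): 50 < 70.4 ≤ 80 μm/a ⇒ C4

C4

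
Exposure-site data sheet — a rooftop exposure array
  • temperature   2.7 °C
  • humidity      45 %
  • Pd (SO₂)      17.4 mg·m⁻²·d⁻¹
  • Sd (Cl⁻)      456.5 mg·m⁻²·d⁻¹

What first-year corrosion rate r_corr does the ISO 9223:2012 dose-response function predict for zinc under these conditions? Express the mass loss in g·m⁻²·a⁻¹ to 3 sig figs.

r_corr = 9.33 g·m⁻²·a⁻¹

zinc: temperature factor f = +0.038·(-7.3) = -0.2774
  SO₂ term: 0.0129·17.4^0.44·exp(0.046·45-0.2774) = 0.2722
  Cl⁻ term: 0.0175·456.5^0.57·exp(0.008·45+0.085·2.7) = 1.035
  sum: 0.2722 + 1.035 → r_corr = 1.307 μm/a
Convert to mass loss: 1.307 μm/a × 7.14 g/cm³ = 9.334 g·m⁻²·a⁻¹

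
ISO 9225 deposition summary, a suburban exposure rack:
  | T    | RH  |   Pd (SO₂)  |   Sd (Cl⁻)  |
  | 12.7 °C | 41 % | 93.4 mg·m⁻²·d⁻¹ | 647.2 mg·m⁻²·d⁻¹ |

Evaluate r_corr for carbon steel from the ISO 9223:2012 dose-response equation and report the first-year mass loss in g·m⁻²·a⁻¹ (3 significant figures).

r_corr = 573 g·m⁻²·a⁻¹

carbon steel: T>10 °C ⇒ hinge -0.054·(12.7−10) = -0.1458
  sulphur-dioxide contribution → 36.76 μm/a
  chloride contribution → 36.28 μm/a
  total first-year rate 73.04 μm/a
Convert to mass loss: 73.04 μm/a × 7.85 g/cm³ = 573.3 g·m⁻²·a⁻¹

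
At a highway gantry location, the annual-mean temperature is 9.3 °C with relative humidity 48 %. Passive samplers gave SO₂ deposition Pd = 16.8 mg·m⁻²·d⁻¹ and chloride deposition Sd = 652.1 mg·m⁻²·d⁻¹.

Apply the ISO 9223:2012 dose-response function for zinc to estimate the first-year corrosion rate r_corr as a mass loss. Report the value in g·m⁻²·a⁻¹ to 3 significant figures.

r_corr = 19.1 g·m⁻²·a⁻¹

zinc: f(T) = +0.038·(T−10) [T≤10 °C] = -0.0266
  sulphur-dioxide contribution → 0.3955 μm/a
  chloride contribution → 2.277 μm/a
  ⇒ r_corr(zinc) = 2.672 μm/a
Convert to mass loss: 2.672 μm/a × 7.14 g/cm³ = 19.08 g·m⁻²·a⁻¹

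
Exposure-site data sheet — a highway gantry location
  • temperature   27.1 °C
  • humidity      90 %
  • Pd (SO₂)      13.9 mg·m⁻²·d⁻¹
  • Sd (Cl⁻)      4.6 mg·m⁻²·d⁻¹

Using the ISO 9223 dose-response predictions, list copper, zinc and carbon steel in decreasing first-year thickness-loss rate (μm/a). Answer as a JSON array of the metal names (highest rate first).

["carbon steel", "copper", "zinc"]

copper: f(T) = -0.080·(T−10) [T>10 °C] = -1.3680
  SO₂ term: 0.0053·13.9^0.26·exp(0.059·90-1.3680) = 0.5413
  Sd branch = 0.01025·Sd^0.27·e^(0.036·RH+0.049·T) = 1.491 μm/a
  r_corr = 0.5413 + 1.491 = 2.032 μm/a
zinc: temperature factor f = -0.071·(17.1) = -1.2141
  SO₂ term: 0.0129·13.9^0.44·exp(0.046·90-1.2141) = 0.766
  Cl⁻ term: 0.0175·4.6^0.57·exp(0.008·90+0.085·27.1) = 0.8588
  r_corr = 0.766 + 0.8588 = 1.625 μm/a
carbon steel: f(T) = -0.054·(T−10) [T>10 °C] = -0.9234
  Pd branch = 1.77·Pd^0.52·e^(0.02·RH+f) = 16.71 μm/a
  Sd branch = 0.102·Sd^0.62·e^(0.033·RH+0.04·T) = 15.14 μm/a
  r_corr = 16.71 + 15.14 = 31.85 μm/a
Ordering by μm/a: carbon steel (31.9) > copper (2.03) > zinc (1.62)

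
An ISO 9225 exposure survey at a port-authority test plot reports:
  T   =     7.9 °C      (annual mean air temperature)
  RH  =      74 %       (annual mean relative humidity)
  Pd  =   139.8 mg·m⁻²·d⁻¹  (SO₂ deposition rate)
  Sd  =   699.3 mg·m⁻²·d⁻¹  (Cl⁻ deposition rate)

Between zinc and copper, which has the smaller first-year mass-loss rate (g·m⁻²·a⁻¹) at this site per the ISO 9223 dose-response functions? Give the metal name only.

zinc: f(T) = +0.038·(T−10) [T≤10 °C] = -0.0798
  SO₂ term: 0.0129·139.8^0.44·exp(0.046·74-0.0798) = 3.15
  Cl⁻ term: 0.0175·699.3^0.57·exp(0.008·74+0.085·7.9) = 2.59
  sum: 3.15 + 2.59 → r_corr = 5.739 μm/a
  mass loss = 5.739 μm/a × 7.14 g/cm³ = 40.98 g·m⁻²·a⁻¹
copper: T≤10 °C ⇒ hinge +0.126·(7.9−10) = -0.2646
  SO₂ term: 0.0053·139.8^0.26·exp(0.059·74-0.2646) = 1.157
  Cl⁻ term: 0.01025·699.3^0.27·exp(0.036·74+0.049·7.9) = 1.27
  r_corr = 1.157 + 1.27 = 2.427 μm/a
  mass loss = 2.427 μm/a × 8.96 g/cm³ = 21.75 g·m⁻²·a⁻¹
Ordering by g·m⁻²·a⁻¹: zinc (41) > copper (21.7)

copper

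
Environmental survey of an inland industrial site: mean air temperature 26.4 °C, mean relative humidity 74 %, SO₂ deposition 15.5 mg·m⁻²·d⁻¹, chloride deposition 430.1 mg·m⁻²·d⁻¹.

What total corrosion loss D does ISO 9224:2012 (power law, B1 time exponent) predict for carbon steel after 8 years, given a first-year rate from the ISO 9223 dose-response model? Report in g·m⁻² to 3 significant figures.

carbon steel: temperature factor f = -0.054·(16.4) = -0.8856
  sulphur-dioxide contribution → 13.34 μm/a
  chloride contribution → 144.7 μm/a
  ⇒ r_corr(carbon steel) = 158.1 μm/a
ISO 9224: D(t) = r_corr · t^b with b = 0.523 (carbon steel, B1)
  D(8) = 158.1 × 8^0.523 = 158.1 × 2.967 = 469 μm
  Mass loss = 469 μm × 7.85 g/cm³ = 3682 g·m⁻²

D(8) = 3.68e+03 g·m⁻²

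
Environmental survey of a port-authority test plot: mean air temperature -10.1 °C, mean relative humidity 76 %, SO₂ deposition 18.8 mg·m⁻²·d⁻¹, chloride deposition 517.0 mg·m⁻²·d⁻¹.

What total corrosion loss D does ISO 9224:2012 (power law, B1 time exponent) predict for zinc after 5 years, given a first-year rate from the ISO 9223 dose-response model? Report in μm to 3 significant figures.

D(5) = 4.44 μm

zinc: T≤10 °C ⇒ hinge +0.038·(-10.1−10) = -0.7638
  Pd branch = 0.0129·Pd^0.44·e^(0.046·RH+f) = 0.7208 μm/a
  Cl⁻ term: 0.0175·517.0^0.57·exp(0.008·76+0.085·-10.1) = 0.4797
  r_corr = 0.7208 + 0.4797 = 1.2 μm/a
ISO 9224: D(t) = r_corr · t^b with b = 0.813 (zinc, B1)
  D(5) = 1.2 × 5^0.813 = 1.2 × 3.701 = 4.442 μm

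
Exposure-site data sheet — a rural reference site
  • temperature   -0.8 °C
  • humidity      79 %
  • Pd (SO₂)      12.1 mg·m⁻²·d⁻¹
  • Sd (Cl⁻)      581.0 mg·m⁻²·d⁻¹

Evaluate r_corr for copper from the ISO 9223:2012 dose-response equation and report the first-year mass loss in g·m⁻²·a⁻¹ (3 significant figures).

copper: f(T) = +0.126·(T−10) [T≤10 °C] = -1.3608
  SO₂ term: 0.0053·12.1^0.26·exp(0.059·79-1.3608) = 0.2748
  Sd branch = 0.01025·Sd^0.27·e^(0.036·RH+0.049·T) = 0.9444 μm/a
  sum: 0.2748 + 0.9444 → r_corr = 1.219 μm/a
Convert to mass loss: 1.219 μm/a × 8.96 g/cm³ = 10.92 g·m⁻²·a⁻¹

r_corr = 10.9 g·m⁻²·a⁻¹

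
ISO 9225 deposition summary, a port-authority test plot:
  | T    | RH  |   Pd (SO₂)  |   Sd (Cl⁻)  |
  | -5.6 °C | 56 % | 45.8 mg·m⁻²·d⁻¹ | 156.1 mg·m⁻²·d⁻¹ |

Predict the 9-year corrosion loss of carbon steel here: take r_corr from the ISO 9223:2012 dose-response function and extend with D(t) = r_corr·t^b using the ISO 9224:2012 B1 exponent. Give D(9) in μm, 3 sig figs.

carbon steel: temperature factor f = +0.150·(-15.6) = -2.3400
  sulphur-dioxide contribution → 3.818 μm/a
  chloride contribution → 11.85 μm/a
  total first-year rate 15.67 μm/a
ISO 9224: D(t) = r_corr · t^b with b = 0.523 (carbon steel, B1)
  D(9) = 15.67 × 9^0.523 = 15.67 × 3.156 = 49.45 μm

D(9) = 49.4 μm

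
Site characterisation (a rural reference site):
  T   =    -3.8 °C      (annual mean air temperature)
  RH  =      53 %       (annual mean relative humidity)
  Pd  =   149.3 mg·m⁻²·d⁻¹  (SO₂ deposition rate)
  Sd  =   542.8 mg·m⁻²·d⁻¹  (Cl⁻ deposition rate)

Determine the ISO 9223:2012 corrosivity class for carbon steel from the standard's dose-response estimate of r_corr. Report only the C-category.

C3

carbon steel: f(T) = +0.150·(T−10) [T≤10 °C] = -2.0700
  sulphur-dioxide contribution → 8.707 μm/a
  chloride contribution → 24.98 μm/a
  ⇒ r_corr(carbon steel) = 33.69 μm/a
Category bounds: 25…50 μm/a bracket r_corr ⇒ C3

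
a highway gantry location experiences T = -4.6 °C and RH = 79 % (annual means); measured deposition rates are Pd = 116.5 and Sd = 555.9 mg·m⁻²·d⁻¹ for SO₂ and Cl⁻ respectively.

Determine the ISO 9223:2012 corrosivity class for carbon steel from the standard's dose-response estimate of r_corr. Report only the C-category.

carbon steel: f(T) = +0.150·(T−10) [T≤10 °C] = -2.1900
  sulphur-dioxide contribution → 11.42 μm/a
  chloride contribution → 57.92 μm/a
  total first-year rate 69.33 μm/a
ISO 9223 Table 2 (carbon steel): 50 < 69.3 ≤ 80 μm/a ⇒ C4

C4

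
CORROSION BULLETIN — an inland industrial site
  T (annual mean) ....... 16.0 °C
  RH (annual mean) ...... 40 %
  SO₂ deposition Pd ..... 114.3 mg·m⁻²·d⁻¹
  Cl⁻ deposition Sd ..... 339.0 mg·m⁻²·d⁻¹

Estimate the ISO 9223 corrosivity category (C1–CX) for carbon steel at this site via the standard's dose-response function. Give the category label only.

carbon steel: T>10 °C ⇒ hinge -0.054·(16.0−10) = -0.3240
  Pd branch = 1.77·Pd^0.52·e^(0.02·RH+f) = 33.49 μm/a
  Sd branch = 0.102·Sd^0.62·e^(0.033·RH+0.04·T) = 26.83 μm/a
  sum: 33.49 + 26.83 → r_corr = 60.31 μm/a
60.3 μm/a falls in (50, 80] for carbon steel → category C4

C4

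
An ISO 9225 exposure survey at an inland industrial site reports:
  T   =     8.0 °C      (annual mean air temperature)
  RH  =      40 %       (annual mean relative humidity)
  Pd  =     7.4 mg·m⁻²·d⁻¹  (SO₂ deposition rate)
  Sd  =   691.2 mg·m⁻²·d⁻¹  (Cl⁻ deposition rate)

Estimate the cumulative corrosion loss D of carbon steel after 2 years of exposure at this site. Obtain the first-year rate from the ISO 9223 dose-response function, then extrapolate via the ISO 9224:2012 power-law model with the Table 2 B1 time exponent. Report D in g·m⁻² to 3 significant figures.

D(2) = 435 g·m⁻²

carbon steel: f(T) = +0.150·(T−10) [T≤10 °C] = -0.3000
  SO₂ term: 1.77·7.4^0.52·exp(0.02·40-0.3000) = 8.263
  Cl⁻ term: 0.102·691.2^0.62·exp(0.033·40+0.04·8.0) = 30.3
  sum: 8.263 + 30.3 → r_corr = 38.56 μm/a
Power-law: D(2) = r_corr · 2^0.523
  D(2) = 38.56 × 2^0.523 = 38.56 × 1.437 = 55.41 μm
  Mass loss = 55.41 μm × 7.85 g/cm³ = 435 g·m⁻²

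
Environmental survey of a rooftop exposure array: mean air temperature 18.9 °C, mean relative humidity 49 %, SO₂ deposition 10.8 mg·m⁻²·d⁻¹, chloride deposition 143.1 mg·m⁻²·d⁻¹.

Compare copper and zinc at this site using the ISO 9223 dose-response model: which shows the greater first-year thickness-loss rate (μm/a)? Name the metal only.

zinc

copper: f(T) = -0.080·(T−10) [T>10 °C] = -0.7120
  SO₂ term: 0.0053·10.8^0.26·exp(0.059·49-0.7120) = 0.08695
  Sd branch = 0.01025·Sd^0.27·e^(0.036·RH+0.049·T) = 0.5768 μm/a
  sum: 0.08695 + 0.5768 → r_corr = 0.6638 μm/a
zinc: f(T) = -0.071·(T−10) [T>10 °C] = -0.6319
  SO₂ term: 0.0129·10.8^0.44·exp(0.046·49-0.6319) = 0.1861
  Sd branch = 0.0175·Sd^0.57·e^(0.008·RH+0.085·T) = 2.186 μm/a
  sum: 0.1861 + 2.186 → r_corr = 2.372 μm/a
Ordering by μm/a: zinc (2.37) > copper (0.664)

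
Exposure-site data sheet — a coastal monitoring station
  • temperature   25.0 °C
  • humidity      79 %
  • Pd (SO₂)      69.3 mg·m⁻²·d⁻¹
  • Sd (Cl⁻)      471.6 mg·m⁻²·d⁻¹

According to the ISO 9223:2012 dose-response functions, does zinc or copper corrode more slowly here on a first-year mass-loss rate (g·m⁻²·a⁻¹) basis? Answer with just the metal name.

zinc: f(T) = -0.071·(T−10) [T>10 °C] = -1.0650
  Pd branch = 0.0129·Pd^0.44·e^(0.046·RH+f) = 1.087 μm/a
  Sd branch = 0.0175·Sd^0.57·e^(0.008·RH+0.085·T) = 9.211 μm/a
  r_corr = 1.087 + 9.211 = 10.3 μm/a
  mass loss = 10.3 μm/a × 7.14 g/cm³ = 73.53 g·m⁻²·a⁻¹
copper: f(T) = -0.080·(T−10) [T>10 °C] = -1.2000
  Pd branch = 0.0053·Pd^0.26·e^(0.059·RH+f) = 0.5081 μm/a
  Sd branch = 0.01025·Sd^0.27·e^(0.036·RH+0.049·T) = 3.16 μm/a
  r_corr = 0.5081 + 3.16 = 3.668 μm/a
  mass loss = 3.668 μm/a × 8.96 g/cm³ = 32.87 g·m⁻²·a⁻¹
Ordering by g·m⁻²·a⁻¹: zinc (73.5) > copper (32.9)

copper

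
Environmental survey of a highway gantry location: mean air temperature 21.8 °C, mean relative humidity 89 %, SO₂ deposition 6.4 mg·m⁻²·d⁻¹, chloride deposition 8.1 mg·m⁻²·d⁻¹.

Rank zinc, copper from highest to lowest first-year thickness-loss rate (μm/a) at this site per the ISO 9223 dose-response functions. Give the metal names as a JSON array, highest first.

["copper", "zinc"]

zinc: f(T) = -0.071·(T−10) [T>10 °C] = -0.8378
  Pd branch = 0.0129·Pd^0.44·e^(0.046·RH+f) = 0.7576 μm/a
  Sd branch = 0.0175·Sd^0.57·e^(0.008·RH+0.085·T) = 0.7496 μm/a
  r_corr = 0.7576 + 0.7496 = 1.507 μm/a
copper: f(T) = -0.080·(T−10) [T>10 °C] = -0.9440
  SO₂ term: 0.0053·6.4^0.26·exp(0.059·89-0.9440) = 0.6374
  Cl⁻ term: 0.01025·8.1^0.27·exp(0.036·89+0.049·21.8) = 1.292
  r_corr = 0.6374 + 1.292 = 1.93 μm/a
Ordering by μm/a: copper (1.93) > zinc (1.51)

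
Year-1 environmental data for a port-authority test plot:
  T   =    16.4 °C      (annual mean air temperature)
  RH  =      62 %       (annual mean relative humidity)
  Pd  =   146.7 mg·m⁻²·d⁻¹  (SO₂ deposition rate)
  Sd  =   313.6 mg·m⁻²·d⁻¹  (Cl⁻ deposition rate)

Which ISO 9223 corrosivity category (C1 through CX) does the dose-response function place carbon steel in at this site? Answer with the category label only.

carbon steel: T>10 °C ⇒ hinge -0.054·(16.4−10) = -0.3456
  Pd branch = 1.77·Pd^0.52·e^(0.02·RH+f) = 57.94 μm/a
  Cl⁻ term: 0.102·313.6^0.62·exp(0.033·62+0.04·16.4) = 53.68
  r_corr = 57.94 + 53.68 = 111.6 μm/a
112 μm/a falls in (80, 200] for carbon steel → category C5

C5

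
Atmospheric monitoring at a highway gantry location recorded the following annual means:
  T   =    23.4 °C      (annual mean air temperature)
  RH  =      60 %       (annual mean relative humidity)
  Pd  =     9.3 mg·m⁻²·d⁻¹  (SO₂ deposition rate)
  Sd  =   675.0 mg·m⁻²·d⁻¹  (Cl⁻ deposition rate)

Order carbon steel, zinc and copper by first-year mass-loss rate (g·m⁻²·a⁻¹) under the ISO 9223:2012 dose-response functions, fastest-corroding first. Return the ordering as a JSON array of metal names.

["carbon steel", "zinc", "copper"]

carbon steel: T>10 °C ⇒ hinge -0.054·(23.4−10) = -0.7236
  SO₂ term: 1.77·9.3^0.52·exp(0.02·60-0.7236) = 9.088
  Sd branch = 0.102·Sd^0.62·e^(0.033·RH+0.04·T) = 106.9 μm/a
  r_corr = 9.088 + 106.9 = 116 μm/a
  mass loss = 116 μm/a × 7.85 g/cm³ = 910.9 g·m⁻²·a⁻¹
zinc: temperature factor f = -0.071·(13.4) = -0.9514
  Pd branch = 0.0129·Pd^0.44·e^(0.046·RH+f) = 0.21 μm/a
  Cl⁻ term: 0.0175·675.0^0.57·exp(0.008·60+0.085·23.4) = 8.473
  sum: 0.21 + 8.473 → r_corr = 8.683 μm/a
  mass loss = 8.683 μm/a × 7.14 g/cm³ = 61.99 g·m⁻²·a⁻¹
copper: f(T) = -0.080·(T−10) [T>10 °C] = -1.0720
  SO₂ term: 0.0053·9.3^0.26·exp(0.059·60-1.0720) = 0.1117
  Sd branch = 0.01025·Sd^0.27·e^(0.036·RH+0.049·T) = 1.624 μm/a
  sum: 0.1117 + 1.624 → r_corr = 1.736 μm/a
  mass loss = 1.736 μm/a × 8.96 g/cm³ = 15.55 g·m⁻²·a⁻¹
Ordering by g·m⁻²·a⁻¹: carbon steel (911) > zinc (62) > copper (15.6)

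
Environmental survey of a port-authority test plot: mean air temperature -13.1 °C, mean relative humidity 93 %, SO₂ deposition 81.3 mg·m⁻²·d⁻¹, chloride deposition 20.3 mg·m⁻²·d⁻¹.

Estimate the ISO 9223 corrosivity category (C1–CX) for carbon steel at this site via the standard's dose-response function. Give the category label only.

C2

carbon steel: temperature factor f = +0.150·(-23.1) = -3.4650
  sulphur-dioxide contribution → 3.501 μm/a
  chloride contribution → 8.405 μm/a
  total first-year rate 11.91 μm/a
Category bounds: 1.3…25 μm/a bracket r_corr ⇒ C2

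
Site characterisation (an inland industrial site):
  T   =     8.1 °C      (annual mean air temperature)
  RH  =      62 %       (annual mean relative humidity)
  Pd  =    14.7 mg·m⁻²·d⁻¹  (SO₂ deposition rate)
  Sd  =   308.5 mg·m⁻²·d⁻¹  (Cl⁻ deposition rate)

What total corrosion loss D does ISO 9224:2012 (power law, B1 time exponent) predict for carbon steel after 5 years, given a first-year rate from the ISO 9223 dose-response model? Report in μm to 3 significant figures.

carbon steel: f(T) = +0.150·(T−10) [T≤10 °C] = -0.2850
  SO₂ term: 1.77·14.7^0.52·exp(0.02·62-0.2850) = 18.61
  Cl⁻ term: 0.102·308.5^0.62·exp(0.033·62+0.04·8.1) = 38.13
  sum: 18.61 + 38.13 → r_corr = 56.73 μm/a
Long-term exponent b (ISO 9224 Table 2, B1) = 0.523
  D(5) = 56.73 × 5^0.523 = 56.73 × 2.32 = 131.6 μm

D(5) = 132 μm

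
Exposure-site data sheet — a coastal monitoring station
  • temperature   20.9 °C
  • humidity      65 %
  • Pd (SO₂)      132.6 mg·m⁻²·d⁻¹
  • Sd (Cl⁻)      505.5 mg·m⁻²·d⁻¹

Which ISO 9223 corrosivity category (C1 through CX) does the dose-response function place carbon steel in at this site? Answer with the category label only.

carbon steel: temperature factor f = -0.054·(10.9) = -0.5886
  Pd branch = 1.77·Pd^0.52·e^(0.02·RH+f) = 45.78 μm/a
  Cl⁻ term: 0.102·505.5^0.62·exp(0.033·65+0.04·20.9) = 95.4
  r_corr = 45.78 + 95.4 = 141.2 μm/a
Category bounds: 80…200 μm/a bracket r_corr ⇒ C5

C5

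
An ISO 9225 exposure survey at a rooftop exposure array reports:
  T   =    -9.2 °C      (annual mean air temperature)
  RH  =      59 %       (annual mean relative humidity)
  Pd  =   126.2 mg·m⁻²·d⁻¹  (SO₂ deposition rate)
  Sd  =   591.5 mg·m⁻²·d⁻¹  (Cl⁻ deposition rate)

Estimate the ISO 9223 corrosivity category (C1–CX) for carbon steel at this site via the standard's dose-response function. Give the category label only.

carbon steel: f(T) = +0.150·(T−10) [T≤10 °C] = -2.8800
  SO₂ term: 1.77·126.2^0.52·exp(0.02·59-2.8800) = 4.002
  Sd branch = 0.102·Sd^0.62·e^(0.033·RH+0.04·T) = 25.88 μm/a
  r_corr = 4.002 + 25.88 = 29.88 μm/a
29.9 μm/a falls in (25, 50] for carbon steel → category C3

C3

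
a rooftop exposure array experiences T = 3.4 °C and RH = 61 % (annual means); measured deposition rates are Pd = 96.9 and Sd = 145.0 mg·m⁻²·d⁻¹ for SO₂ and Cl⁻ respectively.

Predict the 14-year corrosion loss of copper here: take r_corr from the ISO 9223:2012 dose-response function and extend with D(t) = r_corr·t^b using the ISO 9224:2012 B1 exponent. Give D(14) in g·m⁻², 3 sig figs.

copper: temperature factor f = +0.126·(-6.6) = -0.8316
  Pd branch = 0.0053·Pd^0.26·e^(0.059·RH+f) = 0.2771 μm/a
  Sd branch = 0.01025·Sd^0.27·e^(0.036·RH+0.049·T) = 0.4172 μm/a
  r_corr = 0.2771 + 0.4172 = 0.6943 μm/a
Power-law: D(14) = r_corr · 14^0.667
  D(14) = 0.6943 × 14^0.667 = 0.6943 × 5.814 = 4.036 μm
  Mass loss = 4.036 μm × 8.96 g/cm³ = 36.17 g·m⁻²

D(14) = 36.2 g·m⁻²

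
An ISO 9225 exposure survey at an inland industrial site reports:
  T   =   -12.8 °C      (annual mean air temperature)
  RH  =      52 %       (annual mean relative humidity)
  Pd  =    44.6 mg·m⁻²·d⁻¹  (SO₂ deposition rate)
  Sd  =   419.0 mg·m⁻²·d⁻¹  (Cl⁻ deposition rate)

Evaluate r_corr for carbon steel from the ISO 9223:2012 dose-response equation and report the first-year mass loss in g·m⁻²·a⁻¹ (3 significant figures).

r_corr = 122 g·m⁻²·a⁻¹

carbon steel: T≤10 °C ⇒ hinge +0.150·(-12.8−10) = -3.4200
  Pd branch = 1.77·Pd^0.52·e^(0.02·RH+f) = 1.18 μm/a
  Cl⁻ term: 0.102·419.0^0.62·exp(0.033·52+0.04·-12.8) = 14.36
  sum: 1.18 + 14.36 → r_corr = 15.54 μm/a
Convert to mass loss: 15.54 μm/a × 7.85 g/cm³ = 122 g·m⁻²·a⁻¹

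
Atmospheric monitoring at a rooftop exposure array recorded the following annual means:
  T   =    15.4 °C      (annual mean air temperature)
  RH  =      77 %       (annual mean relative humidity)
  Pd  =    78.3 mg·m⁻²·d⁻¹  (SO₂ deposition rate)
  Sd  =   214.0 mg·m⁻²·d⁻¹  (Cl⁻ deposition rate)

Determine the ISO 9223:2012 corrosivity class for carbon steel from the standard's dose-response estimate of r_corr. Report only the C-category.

C5

carbon steel: f(T) = -0.054·(T−10) [T>10 °C] = -0.2916
  Pd branch = 1.77·Pd^0.52·e^(0.02·RH+f) = 59.55 μm/a
  Sd branch = 0.102·Sd^0.62·e^(0.033·RH+0.04·T) = 66.76 μm/a
  sum: 59.55 + 66.76 → r_corr = 126.3 μm/a
126 μm/a falls in (80, 200] for carbon steel → category C5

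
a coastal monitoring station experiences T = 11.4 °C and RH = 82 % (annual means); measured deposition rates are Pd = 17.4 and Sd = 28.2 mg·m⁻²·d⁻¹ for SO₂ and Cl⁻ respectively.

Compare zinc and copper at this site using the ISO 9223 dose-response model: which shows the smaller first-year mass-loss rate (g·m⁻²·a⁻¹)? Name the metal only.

zinc

zinc: T>10 °C ⇒ hinge -0.071·(11.4−10) = -0.0994
  sulphur-dioxide contribution → 1.784 μm/a
  chloride contribution → 0.5962 μm/a
  total first-year rate 2.38 μm/a
  mass loss = 2.38 μm/a × 7.14 g/cm³ = 17 g·m⁻²·a⁻¹
copper: temperature factor f = -0.080·(1.4) = -0.1120
  sulphur-dioxide contribution → 1.257 μm/a
  chloride contribution → 0.8451 μm/a
  total first-year rate 2.102 μm/a
  mass loss = 2.102 μm/a × 8.96 g/cm³ = 18.83 g·m⁻²·a⁻¹
Ordering by g·m⁻²·a⁻¹: copper (18.8) > zinc (17)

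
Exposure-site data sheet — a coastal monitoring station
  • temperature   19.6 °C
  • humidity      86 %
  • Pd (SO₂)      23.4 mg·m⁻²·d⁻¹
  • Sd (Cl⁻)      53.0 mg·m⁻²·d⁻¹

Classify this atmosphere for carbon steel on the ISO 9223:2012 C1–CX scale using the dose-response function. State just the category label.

carbon steel: T>10 °C ⇒ hinge -0.054·(19.6−10) = -0.5184
  Pd branch = 1.77·Pd^0.52·e^(0.02·RH+f) = 30.33 μm/a
  Cl⁻ term: 0.102·53.0^0.62·exp(0.033·86+0.04·19.6) = 44.74
  r_corr = 30.33 + 44.74 = 75.06 μm/a
ISO 9223 Table 2 (carbon steel): 50 < 75.1 ≤ 80 μm/a ⇒ C4

C4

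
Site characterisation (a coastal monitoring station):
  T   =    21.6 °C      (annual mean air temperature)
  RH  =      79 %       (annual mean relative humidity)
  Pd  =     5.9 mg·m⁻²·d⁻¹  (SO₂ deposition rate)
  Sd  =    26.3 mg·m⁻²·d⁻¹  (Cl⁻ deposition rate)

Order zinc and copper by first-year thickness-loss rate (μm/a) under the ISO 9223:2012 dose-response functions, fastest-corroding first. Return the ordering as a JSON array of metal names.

["zinc", "copper"]

zinc: T>10 °C ⇒ hinge -0.071·(21.6−10) = -0.8236
  Pd branch = 0.0129·Pd^0.44·e^(0.046·RH+f) = 0.4681 μm/a
  Cl⁻ term: 0.0175·26.3^0.57·exp(0.008·79+0.085·21.6) = 1.331
  r_corr = 0.4681 + 1.331 = 1.799 μm/a
copper: f(T) = -0.080·(T−10) [T>10 °C] = -0.9280
  Pd branch = 0.0053·Pd^0.26·e^(0.059·RH+f) = 0.3515 μm/a
  Sd branch = 0.01025·Sd^0.27·e^(0.036·RH+0.049·T) = 1.227 μm/a
  sum: 0.3515 + 1.227 → r_corr = 1.579 μm/a
Ordering by μm/a: zinc (1.8) > copper (1.58)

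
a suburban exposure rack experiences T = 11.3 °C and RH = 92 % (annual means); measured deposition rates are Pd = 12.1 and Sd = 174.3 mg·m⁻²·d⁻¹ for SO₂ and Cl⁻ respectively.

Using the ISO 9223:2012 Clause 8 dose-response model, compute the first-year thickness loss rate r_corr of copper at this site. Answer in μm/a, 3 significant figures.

copper: temperature factor f = -0.080·(1.3) = -0.1040
  SO₂ term: 0.0053·12.1^0.26·exp(0.059·92-0.1040) = 2.08
  Sd branch = 0.01025·Sd^0.27·e^(0.036·RH+0.049·T) = 1.971 μm/a
  r_corr = 2.08 + 1.971 = 4.051 μm/a

r_corr = 4.05 μm/a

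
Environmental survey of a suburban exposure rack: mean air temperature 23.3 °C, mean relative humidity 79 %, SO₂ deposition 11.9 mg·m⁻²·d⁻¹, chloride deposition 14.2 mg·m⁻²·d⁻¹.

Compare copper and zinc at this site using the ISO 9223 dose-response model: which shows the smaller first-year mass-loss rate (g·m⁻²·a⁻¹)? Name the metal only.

copper: T>10 °C ⇒ hinge -0.080·(23.3−10) = -1.0640
  Pd branch = 0.0053·Pd^0.26·e^(0.059·RH+f) = 0.3682 μm/a
  Cl⁻ term: 0.01025·14.2^0.27·exp(0.036·79+0.049·23.3) = 1.129
  r_corr = 0.3682 + 1.129 = 1.497 μm/a
  mass loss = 1.497 μm/a × 8.96 g/cm³ = 13.42 g·m⁻²·a⁻¹
zinc: f(T) = -0.071·(T−10) [T>10 °C] = -0.9443
  SO₂ term: 0.0129·11.9^0.44·exp(0.046·79-0.9443) = 0.5649
  Cl⁻ term: 0.0175·14.2^0.57·exp(0.008·79+0.085·23.3) = 1.083
  sum: 0.5649 + 1.083 → r_corr = 1.647 μm/a
  mass loss = 1.647 μm/a × 7.14 g/cm³ = 11.76 g·m⁻²·a⁻¹
Ordering by g·m⁻²·a⁻¹: copper (13.4) > zinc (11.8)

zinc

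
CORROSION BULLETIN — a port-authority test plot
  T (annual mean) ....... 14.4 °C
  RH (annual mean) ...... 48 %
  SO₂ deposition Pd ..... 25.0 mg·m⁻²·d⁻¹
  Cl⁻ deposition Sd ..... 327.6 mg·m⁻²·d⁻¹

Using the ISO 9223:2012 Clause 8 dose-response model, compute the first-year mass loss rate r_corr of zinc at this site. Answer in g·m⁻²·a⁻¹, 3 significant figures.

zinc: f(T) = -0.071·(T−10) [T>10 °C] = -0.3124
  sulphur-dioxide contribution → 0.3539 μm/a
  chloride contribution → 2.372 μm/a
  ⇒ r_corr(zinc) = 2.726 μm/a
Convert to mass loss: 2.726 μm/a × 7.14 g/cm³ = 19.46 g·m⁻²·a⁻¹

r_corr = 19.5 g·m⁻²·a⁻¹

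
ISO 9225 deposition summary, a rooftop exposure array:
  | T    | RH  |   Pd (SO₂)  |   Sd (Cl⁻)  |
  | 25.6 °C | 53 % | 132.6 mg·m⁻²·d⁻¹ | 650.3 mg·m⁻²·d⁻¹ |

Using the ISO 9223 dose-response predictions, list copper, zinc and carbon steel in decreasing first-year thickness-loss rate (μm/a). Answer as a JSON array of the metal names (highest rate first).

copper: temperature factor f = -0.080·(15.6) = -1.2480
  SO₂ term: 0.0053·132.6^0.26·exp(0.059·53-1.2480) = 0.1236
  Cl⁻ term: 0.01025·650.3^0.27·exp(0.036·53+0.049·25.6) = 1.392
  sum: 0.1236 + 1.392 → r_corr = 1.516 μm/a
zinc: f(T) = -0.071·(T−10) [T>10 °C] = -1.1076
  Pd branch = 0.0129·Pd^0.44·e^(0.046·RH+f) = 0.4191 μm/a
  Sd branch = 0.0175·Sd^0.57·e^(0.008·RH+0.085·T) = 9.455 μm/a
  sum: 0.4191 + 9.455 → r_corr = 9.874 μm/a
carbon steel: temperature factor f = -0.054·(15.6) = -0.8424
  SO₂ term: 1.77·132.6^0.52·exp(0.02·53-0.8424) = 27.94
  Sd branch = 0.102·Sd^0.62·e^(0.033·RH+0.04·T) = 90.58 μm/a
  r_corr = 27.94 + 90.58 = 118.5 μm/a
Ordering by μm/a: carbon steel (119) > zinc (9.87) > copper (1.52)

["carbon steel", "zinc", "copper"]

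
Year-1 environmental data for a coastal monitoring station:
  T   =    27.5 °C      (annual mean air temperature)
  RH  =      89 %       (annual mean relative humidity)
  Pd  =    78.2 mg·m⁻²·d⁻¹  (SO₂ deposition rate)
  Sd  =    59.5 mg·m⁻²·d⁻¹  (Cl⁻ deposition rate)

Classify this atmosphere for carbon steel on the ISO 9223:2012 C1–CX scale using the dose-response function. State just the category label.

carbon steel: temperature factor f = -0.054·(17.5) = -0.9450
  SO₂ term: 1.77·78.2^0.52·exp(0.02·89-0.9450) = 39.36
  Sd branch = 0.102·Sd^0.62·e^(0.033·RH+0.04·T) = 72.79 μm/a
  sum: 39.36 + 72.79 → r_corr = 112.1 μm/a
ISO 9223 Table 2 (carbon steel): 80 < 112 ≤ 200 μm/a ⇒ C5

C5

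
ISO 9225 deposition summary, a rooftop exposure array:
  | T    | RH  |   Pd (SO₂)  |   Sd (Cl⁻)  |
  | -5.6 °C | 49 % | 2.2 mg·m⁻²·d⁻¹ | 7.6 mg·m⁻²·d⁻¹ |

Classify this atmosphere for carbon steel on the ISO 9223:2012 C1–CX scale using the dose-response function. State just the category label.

carbon steel: T≤10 °C ⇒ hinge +0.150·(-5.6−10) = -2.3400
  Pd branch = 1.77·Pd^0.52·e^(0.02·RH+f) = 0.6845 μm/a
  Cl⁻ term: 0.102·7.6^0.62·exp(0.033·49+0.04·-5.6) = 1.444
  r_corr = 0.6845 + 1.444 = 2.129 μm/a
2.13 μm/a falls in (1.3, 25] for carbon steel → category C2

C2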